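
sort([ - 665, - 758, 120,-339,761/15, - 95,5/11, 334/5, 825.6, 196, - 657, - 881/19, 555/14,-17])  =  [ - 758, - 665, - 657 , - 339,-95, - 881/19, - 17  ,  5/11, 555/14,761/15, 334/5,120, 196, 825.6]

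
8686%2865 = 91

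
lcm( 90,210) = 630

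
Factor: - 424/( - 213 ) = 2^3*  3^( - 1 )  *53^1*71^( - 1)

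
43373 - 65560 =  - 22187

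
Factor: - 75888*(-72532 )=2^6*3^2*17^1*31^1*18133^1  =  5504308416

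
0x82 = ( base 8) 202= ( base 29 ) 4e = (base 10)130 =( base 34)3s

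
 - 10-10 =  - 20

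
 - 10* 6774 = -67740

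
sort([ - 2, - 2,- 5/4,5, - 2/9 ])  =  [ - 2, - 2, - 5/4,-2/9, 5] 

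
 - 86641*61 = -5285101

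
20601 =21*981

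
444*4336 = 1925184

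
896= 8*112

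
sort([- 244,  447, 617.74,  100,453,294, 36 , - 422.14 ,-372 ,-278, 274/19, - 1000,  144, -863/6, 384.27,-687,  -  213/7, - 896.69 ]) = [ - 1000,-896.69, - 687, - 422.14, -372, - 278, -244, - 863/6, - 213/7, 274/19, 36, 100, 144,294, 384.27, 447,453, 617.74 ]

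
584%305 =279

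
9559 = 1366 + 8193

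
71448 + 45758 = 117206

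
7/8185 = 7/8185   =  0.00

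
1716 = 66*26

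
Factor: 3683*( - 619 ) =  - 29^1*127^1* 619^1   =  - 2279777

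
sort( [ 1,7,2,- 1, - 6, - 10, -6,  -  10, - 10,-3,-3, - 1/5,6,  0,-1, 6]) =[ -10, - 10,- 10, - 6, - 6, - 3, - 3, - 1, - 1, - 1/5,0,1,  2, 6,6,  7 ] 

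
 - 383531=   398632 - 782163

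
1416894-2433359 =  - 1016465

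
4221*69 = 291249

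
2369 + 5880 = 8249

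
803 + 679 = 1482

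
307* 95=29165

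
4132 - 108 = 4024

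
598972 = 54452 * 11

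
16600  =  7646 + 8954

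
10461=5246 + 5215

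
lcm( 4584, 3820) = 22920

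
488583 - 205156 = 283427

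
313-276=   37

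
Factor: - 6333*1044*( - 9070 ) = 2^3*3^3*5^1*29^1*907^1 * 2111^1 = 59967683640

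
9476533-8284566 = 1191967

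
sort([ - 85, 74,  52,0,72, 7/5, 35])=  [ - 85,  0,7/5 , 35,52, 72 , 74]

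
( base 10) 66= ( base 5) 231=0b1000010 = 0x42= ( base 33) 20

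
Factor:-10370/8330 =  - 61/49  =  - 7^( - 2)*61^1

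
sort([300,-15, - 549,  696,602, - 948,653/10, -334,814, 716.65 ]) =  [ - 948,-549, - 334,-15, 653/10 , 300, 602 , 696, 716.65, 814 ] 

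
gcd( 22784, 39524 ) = 4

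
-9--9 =0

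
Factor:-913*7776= - 7099488 = - 2^5 * 3^5*11^1*83^1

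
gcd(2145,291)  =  3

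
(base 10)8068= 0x1F84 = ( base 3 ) 102001211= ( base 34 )6XA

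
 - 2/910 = - 1/455 = - 0.00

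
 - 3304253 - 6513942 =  - 9818195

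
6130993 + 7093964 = 13224957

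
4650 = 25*186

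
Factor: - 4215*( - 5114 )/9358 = 10777755/4679 = 3^1*5^1 *281^1*2557^1*4679^( - 1)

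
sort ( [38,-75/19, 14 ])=[-75/19 , 14, 38]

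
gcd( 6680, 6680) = 6680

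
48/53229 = 16/17743 = 0.00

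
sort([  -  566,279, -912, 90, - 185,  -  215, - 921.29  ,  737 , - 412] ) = [ - 921.29, - 912, -566,  -  412, - 215, -185, 90,  279, 737]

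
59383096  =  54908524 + 4474572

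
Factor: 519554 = 2^1*7^1*17^1*37^1 *59^1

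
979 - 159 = 820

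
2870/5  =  574 = 574.00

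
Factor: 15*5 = 3^1*5^2  =  75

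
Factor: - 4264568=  - 2^3*7^2*11^1*23^1 * 43^1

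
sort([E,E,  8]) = [E,E, 8]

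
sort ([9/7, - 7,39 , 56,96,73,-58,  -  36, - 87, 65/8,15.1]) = [ - 87,-58,-36, - 7, 9/7,65/8,15.1, 39,  56,73,96]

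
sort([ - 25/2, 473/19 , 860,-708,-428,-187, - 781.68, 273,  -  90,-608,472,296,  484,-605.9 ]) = [-781.68,-708,-608, - 605.9 , - 428, - 187,-90,- 25/2, 473/19,273, 296,472, 484, 860 ] 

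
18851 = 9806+9045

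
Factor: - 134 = -2^1 *67^1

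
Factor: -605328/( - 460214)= 302664/230107=2^3*3^1 * 12611^1*230107^(  -  1) 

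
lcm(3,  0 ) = 0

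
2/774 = 1/387 = 0.00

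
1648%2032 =1648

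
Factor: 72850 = 2^1 * 5^2 * 31^1*47^1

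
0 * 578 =0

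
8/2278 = 4/1139 = 0.00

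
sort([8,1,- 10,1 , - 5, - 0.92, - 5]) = [ - 10,- 5, - 5, - 0.92,1,1,8 ] 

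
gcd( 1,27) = 1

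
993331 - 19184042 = - 18190711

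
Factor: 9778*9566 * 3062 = 286408297576 = 2^3*1531^1 * 4783^1 * 4889^1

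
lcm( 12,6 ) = 12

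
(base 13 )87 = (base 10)111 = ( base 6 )303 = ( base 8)157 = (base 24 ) 4F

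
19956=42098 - 22142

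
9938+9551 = 19489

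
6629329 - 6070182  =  559147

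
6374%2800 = 774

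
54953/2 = 54953/2 = 27476.50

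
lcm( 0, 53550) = 0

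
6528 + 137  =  6665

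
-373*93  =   - 34689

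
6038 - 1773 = 4265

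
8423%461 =125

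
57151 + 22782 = 79933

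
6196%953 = 478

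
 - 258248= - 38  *6796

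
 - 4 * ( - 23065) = 92260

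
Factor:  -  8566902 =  - 2^1*3^2*23^1*20693^1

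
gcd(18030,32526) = 6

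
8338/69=120+58/69 = 120.84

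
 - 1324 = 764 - 2088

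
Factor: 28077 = 3^1*7^2*191^1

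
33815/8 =4226 + 7/8= 4226.88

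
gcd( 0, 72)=72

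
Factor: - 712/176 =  - 89/22 = - 2^ ( -1) * 11^ ( - 1)*89^1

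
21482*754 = 16197428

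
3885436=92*42233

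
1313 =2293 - 980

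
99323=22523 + 76800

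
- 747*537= -401139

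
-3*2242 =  - 6726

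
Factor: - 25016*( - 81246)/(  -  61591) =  - 2032449936/61591 = - 2^4 * 3^1*11^1*17^ ( - 1) * 53^1*59^1*1231^1*3623^( - 1 )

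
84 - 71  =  13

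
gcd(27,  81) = 27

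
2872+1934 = 4806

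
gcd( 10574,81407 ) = 1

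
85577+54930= 140507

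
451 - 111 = 340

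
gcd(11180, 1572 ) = 4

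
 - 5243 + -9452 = - 14695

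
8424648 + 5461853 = 13886501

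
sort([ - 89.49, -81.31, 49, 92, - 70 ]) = [ - 89.49, - 81.31, - 70, 49, 92 ]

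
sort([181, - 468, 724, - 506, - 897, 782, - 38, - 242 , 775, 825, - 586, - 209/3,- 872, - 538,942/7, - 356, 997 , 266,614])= [- 897, - 872, - 586  , - 538, - 506, - 468, - 356, - 242, - 209/3, - 38, 942/7, 181, 266,614, 724, 775 , 782,825, 997]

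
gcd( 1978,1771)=23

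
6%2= 0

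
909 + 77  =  986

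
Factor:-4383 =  - 3^2*487^1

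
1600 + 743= 2343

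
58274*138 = 8041812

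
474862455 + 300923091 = 775785546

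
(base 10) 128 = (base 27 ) 4K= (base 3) 11202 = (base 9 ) 152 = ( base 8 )200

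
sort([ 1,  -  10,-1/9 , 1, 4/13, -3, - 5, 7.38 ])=[ -10, - 5, - 3, - 1/9, 4/13, 1, 1,7.38]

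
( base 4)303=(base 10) 51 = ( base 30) 1l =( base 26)1p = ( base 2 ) 110011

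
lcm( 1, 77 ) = 77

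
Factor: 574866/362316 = 879/554 = 2^( - 1 )*3^1*277^ ( - 1 )*293^1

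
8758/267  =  8758/267  =  32.80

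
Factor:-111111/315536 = -231/656=   - 2^( - 4)*3^1*7^1*11^1 * 41^( - 1 ) 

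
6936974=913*7598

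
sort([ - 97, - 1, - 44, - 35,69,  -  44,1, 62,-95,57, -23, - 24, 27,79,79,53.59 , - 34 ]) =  [ -97, - 95  ,- 44, - 44,  -  35 , - 34, - 24, - 23, - 1, 1,  27,53.59, 57,62,  69 , 79,79] 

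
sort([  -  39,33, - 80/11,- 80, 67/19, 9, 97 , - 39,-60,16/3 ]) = [ - 80,  -  60, - 39, - 39, - 80/11, 67/19, 16/3, 9,33,  97 ]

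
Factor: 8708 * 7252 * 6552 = 2^7*3^2 * 7^4*13^1 * 37^1*311^1 = 413761525632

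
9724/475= 9724/475 = 20.47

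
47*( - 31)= - 1457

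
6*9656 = 57936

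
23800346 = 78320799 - 54520453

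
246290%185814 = 60476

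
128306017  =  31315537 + 96990480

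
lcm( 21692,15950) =542300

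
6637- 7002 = -365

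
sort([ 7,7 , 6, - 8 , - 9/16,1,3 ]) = [ - 8, - 9/16, 1, 3, 6,7,7]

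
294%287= 7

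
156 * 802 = 125112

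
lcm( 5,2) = 10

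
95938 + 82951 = 178889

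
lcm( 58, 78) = 2262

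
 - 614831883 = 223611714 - 838443597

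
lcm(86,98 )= 4214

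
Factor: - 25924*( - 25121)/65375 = 2^2*5^( - 3) * 523^( - 1 )*6481^1*25121^1 = 651236804/65375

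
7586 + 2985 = 10571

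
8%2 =0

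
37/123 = 37/123 = 0.30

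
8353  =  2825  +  5528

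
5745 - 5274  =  471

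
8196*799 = 6548604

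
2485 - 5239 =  - 2754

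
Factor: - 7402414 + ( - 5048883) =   -  12451297^1 = - 12451297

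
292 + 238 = 530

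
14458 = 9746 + 4712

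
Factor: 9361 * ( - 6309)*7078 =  - 2^1*3^2*11^1*23^1*37^1*701^1*3539^1 = - 418016409822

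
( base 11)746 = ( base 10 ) 897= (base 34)QD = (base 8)1601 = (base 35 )PM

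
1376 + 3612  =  4988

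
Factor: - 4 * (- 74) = 296 = 2^3 * 37^1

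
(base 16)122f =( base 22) 9DD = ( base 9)6342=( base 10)4655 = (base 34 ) 40v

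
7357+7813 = 15170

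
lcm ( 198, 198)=198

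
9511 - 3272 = 6239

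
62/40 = 31/20= 1.55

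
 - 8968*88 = -789184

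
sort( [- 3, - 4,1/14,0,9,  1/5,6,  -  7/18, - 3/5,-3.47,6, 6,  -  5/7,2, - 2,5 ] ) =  [ - 4,-3.47, - 3, - 2,-5/7,-3/5, - 7/18,0,1/14,1/5, 2,5,6,6,6,9 ]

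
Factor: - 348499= - 107^1*3257^1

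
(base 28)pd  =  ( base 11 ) 599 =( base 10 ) 713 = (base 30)nn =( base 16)2c9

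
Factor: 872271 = 3^2 * 19^1*5101^1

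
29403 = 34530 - 5127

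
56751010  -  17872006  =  38879004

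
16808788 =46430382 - 29621594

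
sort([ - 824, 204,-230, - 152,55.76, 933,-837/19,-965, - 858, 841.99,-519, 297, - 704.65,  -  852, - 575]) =[ - 965, -858,-852, -824, - 704.65, - 575,-519, - 230, - 152, - 837/19, 55.76,204, 297, 841.99, 933 ]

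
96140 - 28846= 67294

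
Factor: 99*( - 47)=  - 3^2*11^1 *47^1 = - 4653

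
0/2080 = 0 = 0.00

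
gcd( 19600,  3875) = 25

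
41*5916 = 242556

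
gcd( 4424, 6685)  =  7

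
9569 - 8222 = 1347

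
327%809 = 327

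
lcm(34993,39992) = 279944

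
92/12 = 7 + 2/3 = 7.67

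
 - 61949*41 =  - 2539909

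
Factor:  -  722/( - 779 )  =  38/41 = 2^1*19^1  *41^ ( - 1)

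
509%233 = 43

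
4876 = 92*53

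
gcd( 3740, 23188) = 748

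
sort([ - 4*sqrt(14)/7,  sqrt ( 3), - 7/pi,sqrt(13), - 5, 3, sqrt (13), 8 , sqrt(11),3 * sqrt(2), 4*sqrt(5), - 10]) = [ -10, - 5,-7/pi, - 4*sqrt(14 ) /7, sqrt( 3), 3, sqrt(11), sqrt ( 13), sqrt( 13 ), 3*sqrt(2), 8 , 4 * sqrt(5)]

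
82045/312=262 + 301/312 = 262.96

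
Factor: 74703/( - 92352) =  - 2^( - 6 ) * 13^( - 1)*673^1   =  - 673/832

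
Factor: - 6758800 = -2^4*5^2*61^1*277^1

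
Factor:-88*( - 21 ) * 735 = 1358280 = 2^3*3^2 *5^1*7^3*11^1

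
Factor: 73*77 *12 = 67452 = 2^2*3^1*7^1*11^1 * 73^1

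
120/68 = 30/17=1.76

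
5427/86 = 63+9/86= 63.10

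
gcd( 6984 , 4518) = 18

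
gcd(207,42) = 3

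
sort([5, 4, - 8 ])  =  [ - 8, 4,5]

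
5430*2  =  10860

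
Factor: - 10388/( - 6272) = 53/32 = 2^(-5)*53^1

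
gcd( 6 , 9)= 3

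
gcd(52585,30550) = 65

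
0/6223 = 0 = 0.00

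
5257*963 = 5062491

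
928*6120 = 5679360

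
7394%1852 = 1838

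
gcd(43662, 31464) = 114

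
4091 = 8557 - 4466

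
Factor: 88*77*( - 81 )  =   -2^3*3^4 * 7^1*11^2 = - 548856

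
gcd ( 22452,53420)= 4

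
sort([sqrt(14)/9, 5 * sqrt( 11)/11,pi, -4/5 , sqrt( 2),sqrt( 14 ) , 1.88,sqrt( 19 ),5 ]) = [ - 4/5  ,  sqrt( 14)/9,sqrt( 2 ),  5*sqrt(11)/11,1.88, pi,sqrt(14 ),sqrt( 19 ),5 ] 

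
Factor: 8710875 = 3^3*5^3*29^1*89^1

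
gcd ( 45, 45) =45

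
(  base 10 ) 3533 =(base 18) AG5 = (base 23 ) 6FE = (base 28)4e5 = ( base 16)DCD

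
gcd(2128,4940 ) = 76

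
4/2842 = 2/1421 = 0.00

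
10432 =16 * 652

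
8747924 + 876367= 9624291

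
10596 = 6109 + 4487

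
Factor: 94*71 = 2^1* 47^1 * 71^1 =6674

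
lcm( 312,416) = 1248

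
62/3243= 62/3243=0.02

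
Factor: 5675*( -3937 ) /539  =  -22342475/539 =-5^2*7^ ( -2 )*11^ ( - 1)*31^1*127^1*227^1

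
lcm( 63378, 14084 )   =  126756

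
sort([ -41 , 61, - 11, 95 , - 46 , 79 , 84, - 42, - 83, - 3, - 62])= [ - 83,-62, -46 , - 42 , - 41,  -  11, - 3 , 61,79,84 , 95 ] 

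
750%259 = 232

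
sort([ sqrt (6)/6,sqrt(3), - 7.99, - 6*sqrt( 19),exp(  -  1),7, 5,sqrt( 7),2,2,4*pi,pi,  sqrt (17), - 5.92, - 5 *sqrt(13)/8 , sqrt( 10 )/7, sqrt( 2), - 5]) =[  -  6*sqrt( 19 ), - 7.99, - 5.92,-5, - 5*sqrt (13)/8,exp( - 1 ),sqrt (6 ) /6,sqrt (10)/7,sqrt(2),  sqrt(3), 2 , 2,sqrt( 7),pi, sqrt(17),5, 7,4*pi] 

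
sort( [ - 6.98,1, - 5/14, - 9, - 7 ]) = [ - 9 , - 7, - 6.98, - 5/14, 1 ] 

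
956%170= 106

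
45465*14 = 636510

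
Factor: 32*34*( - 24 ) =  - 26112 = - 2^9  *3^1*17^1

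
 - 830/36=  - 415/18 = - 23.06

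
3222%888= 558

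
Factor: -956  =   - 2^2*239^1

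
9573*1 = 9573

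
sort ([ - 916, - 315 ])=[  -  916 , -315]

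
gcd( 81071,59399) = 1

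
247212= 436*567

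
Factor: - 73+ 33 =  - 40= -2^3*5^1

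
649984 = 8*81248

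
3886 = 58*67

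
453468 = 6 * 75578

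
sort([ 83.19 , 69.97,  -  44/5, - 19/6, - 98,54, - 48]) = [ -98, - 48, - 44/5,- 19/6, 54, 69.97, 83.19] 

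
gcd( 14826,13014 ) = 6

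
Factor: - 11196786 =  - 2^1*3^1  *1866131^1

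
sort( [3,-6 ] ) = [  -  6 , 3]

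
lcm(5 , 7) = 35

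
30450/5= 6090 = 6090.00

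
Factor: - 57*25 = - 3^1 * 5^2 * 19^1 = - 1425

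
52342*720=37686240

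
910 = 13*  70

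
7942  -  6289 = 1653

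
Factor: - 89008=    - 2^4*5563^1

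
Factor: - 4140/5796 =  - 5^1 * 7^(  -  1) = - 5/7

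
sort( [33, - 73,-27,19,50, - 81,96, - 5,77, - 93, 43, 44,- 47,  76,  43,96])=[-93, - 81, - 73,-47, - 27, -5,19,33 , 43 , 43,44,50 , 76, 77, 96,96 ] 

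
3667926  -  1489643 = 2178283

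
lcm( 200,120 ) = 600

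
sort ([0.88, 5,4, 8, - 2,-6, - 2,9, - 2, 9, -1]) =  [ - 6, - 2, - 2,-2, - 1, 0.88,4, 5,  8, 9, 9 ] 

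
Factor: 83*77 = 6391 = 7^1 * 11^1*83^1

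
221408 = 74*2992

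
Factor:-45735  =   - 3^1*5^1*3049^1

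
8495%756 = 179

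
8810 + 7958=16768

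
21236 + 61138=82374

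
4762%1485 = 307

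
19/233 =19/233= 0.08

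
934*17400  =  16251600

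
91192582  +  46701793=137894375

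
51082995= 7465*6843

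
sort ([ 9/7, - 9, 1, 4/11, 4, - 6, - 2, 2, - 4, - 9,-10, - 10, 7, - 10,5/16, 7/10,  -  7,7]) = [ - 10, - 10,  -  10, - 9, -9,  -  7, -6 , -4,-2  ,  5/16, 4/11, 7/10, 1, 9/7,2,4, 7,7] 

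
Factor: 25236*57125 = 2^2*3^2*5^3 *457^1 * 701^1 = 1441606500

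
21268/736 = 28  +  165/184 =28.90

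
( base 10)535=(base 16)217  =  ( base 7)1363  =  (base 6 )2251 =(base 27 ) jm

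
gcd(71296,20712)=8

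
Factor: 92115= 3^2 * 5^1*23^1*89^1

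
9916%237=199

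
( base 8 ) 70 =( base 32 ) 1O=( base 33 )1n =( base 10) 56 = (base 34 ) 1M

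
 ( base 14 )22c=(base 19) 13e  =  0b110110000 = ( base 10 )432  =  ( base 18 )160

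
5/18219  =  5/18219 =0.00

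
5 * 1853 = 9265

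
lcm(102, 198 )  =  3366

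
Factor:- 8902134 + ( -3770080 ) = - 12672214 = -2^1* 1487^1 * 4261^1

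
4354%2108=138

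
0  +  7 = 7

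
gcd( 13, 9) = 1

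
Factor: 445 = 5^1 *89^1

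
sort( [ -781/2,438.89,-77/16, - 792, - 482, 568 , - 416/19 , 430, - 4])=[ - 792,- 482 ,-781/2, - 416/19, - 77/16,-4, 430, 438.89,568]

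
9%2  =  1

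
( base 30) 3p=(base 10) 115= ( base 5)430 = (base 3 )11021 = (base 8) 163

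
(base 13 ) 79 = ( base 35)2u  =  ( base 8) 144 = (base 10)100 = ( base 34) 2W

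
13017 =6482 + 6535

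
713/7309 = 713/7309 = 0.10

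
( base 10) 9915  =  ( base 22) kaf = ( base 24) h53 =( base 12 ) 58a3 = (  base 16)26BB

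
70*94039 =6582730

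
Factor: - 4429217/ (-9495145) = 5^( - 1)*11^( - 1)*13^1* 31^( - 1)*5569^(  -  1)*340709^1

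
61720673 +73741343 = 135462016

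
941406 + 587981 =1529387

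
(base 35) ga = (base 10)570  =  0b1000111010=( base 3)210010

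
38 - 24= 14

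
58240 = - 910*( - 64)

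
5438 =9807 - 4369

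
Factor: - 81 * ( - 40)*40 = 2^6*3^4*5^2=129600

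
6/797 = 6/797  =  0.01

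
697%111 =31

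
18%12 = 6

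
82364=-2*( - 41182 )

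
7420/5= 1484= 1484.00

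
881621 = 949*929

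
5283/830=6+303/830 = 6.37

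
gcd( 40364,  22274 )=2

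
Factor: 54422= 2^1 * 27211^1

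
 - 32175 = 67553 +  - 99728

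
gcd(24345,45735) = 15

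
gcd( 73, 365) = 73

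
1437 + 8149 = 9586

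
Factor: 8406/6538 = 9/7 = 3^2*7^(  -  1) 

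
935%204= 119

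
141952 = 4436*32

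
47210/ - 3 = - 47210/3 = - 15736.67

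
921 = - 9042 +9963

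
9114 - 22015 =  - 12901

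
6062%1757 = 791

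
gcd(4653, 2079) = 99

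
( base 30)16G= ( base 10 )1096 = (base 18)36g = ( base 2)10001001000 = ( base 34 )w8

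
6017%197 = 107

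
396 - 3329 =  - 2933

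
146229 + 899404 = 1045633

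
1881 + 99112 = 100993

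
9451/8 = 9451/8= 1181.38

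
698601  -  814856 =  - 116255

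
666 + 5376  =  6042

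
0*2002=0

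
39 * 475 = 18525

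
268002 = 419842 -151840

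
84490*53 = 4477970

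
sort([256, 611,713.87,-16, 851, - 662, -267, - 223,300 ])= [ - 662, - 267, - 223 , - 16, 256, 300,  611,713.87, 851 ]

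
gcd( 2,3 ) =1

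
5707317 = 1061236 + 4646081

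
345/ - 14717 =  - 1  +  14372/14717 = - 0.02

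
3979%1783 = 413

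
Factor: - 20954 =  - 2^1*10477^1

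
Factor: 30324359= 13^1*2332643^1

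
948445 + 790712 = 1739157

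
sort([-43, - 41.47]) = [ - 43, - 41.47]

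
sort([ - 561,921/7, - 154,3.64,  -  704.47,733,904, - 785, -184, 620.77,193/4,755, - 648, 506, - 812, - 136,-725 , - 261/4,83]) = [ - 812,-785,-725 ,-704.47,  -  648,-561,-184, - 154, - 136, - 261/4, 3.64,  193/4,83, 921/7, 506,620.77,733,755, 904] 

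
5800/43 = 5800/43 = 134.88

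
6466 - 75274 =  - 68808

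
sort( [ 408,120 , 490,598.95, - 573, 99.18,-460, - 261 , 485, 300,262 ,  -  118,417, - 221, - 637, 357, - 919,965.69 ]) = [ - 919, - 637, - 573, - 460, - 261, - 221, - 118,  99.18, 120, 262,  300, 357, 408,417, 485,  490, 598.95,  965.69 ] 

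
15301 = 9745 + 5556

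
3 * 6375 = 19125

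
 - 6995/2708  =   - 6995/2708 = - 2.58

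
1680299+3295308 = 4975607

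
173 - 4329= - 4156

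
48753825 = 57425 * 849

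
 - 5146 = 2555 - 7701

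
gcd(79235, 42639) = 1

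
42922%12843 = 4393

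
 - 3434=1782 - 5216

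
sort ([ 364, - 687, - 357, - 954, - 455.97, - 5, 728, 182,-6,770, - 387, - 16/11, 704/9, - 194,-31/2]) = [ - 954, - 687, - 455.97, - 387, - 357, - 194, - 31/2, - 6, - 5, - 16/11, 704/9, 182, 364 , 728, 770] 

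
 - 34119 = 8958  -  43077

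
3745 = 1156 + 2589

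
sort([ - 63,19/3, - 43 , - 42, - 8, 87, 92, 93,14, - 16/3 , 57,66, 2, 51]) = [ - 63,-43,-42 , - 8, - 16/3 , 2,19/3 , 14,51,57,66, 87, 92,93 ]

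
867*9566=8293722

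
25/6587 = 25/6587  =  0.00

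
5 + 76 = 81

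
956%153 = 38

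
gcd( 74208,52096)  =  32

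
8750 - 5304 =3446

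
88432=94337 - 5905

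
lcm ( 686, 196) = 1372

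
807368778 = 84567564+722801214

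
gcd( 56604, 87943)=1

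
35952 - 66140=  - 30188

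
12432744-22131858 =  - 9699114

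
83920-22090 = 61830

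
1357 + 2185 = 3542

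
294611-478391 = - 183780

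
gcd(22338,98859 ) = 3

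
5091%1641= 168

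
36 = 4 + 32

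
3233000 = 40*80825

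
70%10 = 0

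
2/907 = 2/907 = 0.00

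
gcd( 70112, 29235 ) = 1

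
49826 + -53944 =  -4118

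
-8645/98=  - 1235/14=- 88.21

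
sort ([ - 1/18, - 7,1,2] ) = [ - 7, - 1/18,1,2] 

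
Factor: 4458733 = 167^1*26699^1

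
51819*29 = 1502751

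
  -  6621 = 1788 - 8409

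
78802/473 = 78802/473 = 166.60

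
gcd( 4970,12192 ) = 2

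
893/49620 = 893/49620 = 0.02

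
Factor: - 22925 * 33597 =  -770211225 = - 3^2*5^2*7^1 * 131^1*3733^1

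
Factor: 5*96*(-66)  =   - 31680 = - 2^6*3^2*5^1*11^1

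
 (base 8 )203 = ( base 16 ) 83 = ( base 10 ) 131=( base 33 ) 3W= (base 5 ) 1011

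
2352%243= 165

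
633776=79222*8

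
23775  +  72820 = 96595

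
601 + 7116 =7717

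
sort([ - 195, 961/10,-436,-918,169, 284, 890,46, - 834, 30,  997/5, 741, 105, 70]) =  [ - 918,-834, - 436, - 195, 30, 46,70,961/10, 105, 169,997/5, 284, 741,890 ] 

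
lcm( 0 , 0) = 0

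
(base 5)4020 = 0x1FE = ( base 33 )FF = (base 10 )510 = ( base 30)h0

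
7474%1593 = 1102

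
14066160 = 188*74820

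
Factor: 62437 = 29^1*2153^1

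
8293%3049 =2195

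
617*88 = 54296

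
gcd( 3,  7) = 1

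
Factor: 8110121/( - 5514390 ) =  - 2^( - 1 )*3^( - 2 ) * 5^ ( - 1)*  7^( - 1)*1097^1 * 7393^1 * 8753^( - 1 ) 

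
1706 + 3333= 5039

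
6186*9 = 55674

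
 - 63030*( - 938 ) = 59122140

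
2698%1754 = 944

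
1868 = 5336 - 3468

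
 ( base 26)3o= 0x66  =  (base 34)30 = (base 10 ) 102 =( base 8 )146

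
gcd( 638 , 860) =2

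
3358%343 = 271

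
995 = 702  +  293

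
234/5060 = 117/2530 = 0.05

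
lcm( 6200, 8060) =80600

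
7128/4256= 891/532 = 1.67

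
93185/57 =1634 + 47/57 = 1634.82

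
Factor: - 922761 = -3^2*7^1 * 97^1 * 151^1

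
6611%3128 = 355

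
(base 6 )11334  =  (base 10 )1642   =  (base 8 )3152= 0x66a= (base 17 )5ba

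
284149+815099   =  1099248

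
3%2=1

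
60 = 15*4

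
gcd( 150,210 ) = 30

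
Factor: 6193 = 11^1* 563^1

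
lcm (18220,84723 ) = 1694460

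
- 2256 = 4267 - 6523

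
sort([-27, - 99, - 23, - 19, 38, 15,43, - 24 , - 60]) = [ - 99,  -  60, - 27, - 24,-23, -19,15, 38,43 ] 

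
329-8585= - 8256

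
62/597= 62/597= 0.10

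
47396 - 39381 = 8015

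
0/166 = 0 = 0.00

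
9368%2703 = 1259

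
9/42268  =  9/42268 = 0.00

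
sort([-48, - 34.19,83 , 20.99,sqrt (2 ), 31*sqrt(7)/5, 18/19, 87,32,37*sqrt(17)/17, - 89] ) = [ - 89, - 48, - 34.19, 18/19,sqrt( 2),37*sqrt( 17)/17,31*sqrt ( 7) /5,20.99 , 32, 83, 87]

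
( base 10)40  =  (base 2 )101000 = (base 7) 55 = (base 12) 34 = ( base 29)1b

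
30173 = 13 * 2321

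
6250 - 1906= 4344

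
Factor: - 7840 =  - 2^5*5^1*7^2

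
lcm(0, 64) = 0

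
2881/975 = 2 + 931/975 = 2.95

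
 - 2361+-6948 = -9309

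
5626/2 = 2813 = 2813.00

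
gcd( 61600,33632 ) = 32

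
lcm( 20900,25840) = 1421200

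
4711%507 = 148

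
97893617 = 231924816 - 134031199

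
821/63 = 13 + 2/63 = 13.03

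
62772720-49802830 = 12969890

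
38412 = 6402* 6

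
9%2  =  1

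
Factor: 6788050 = 2^1*5^2*349^1*389^1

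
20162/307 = 65+207/307 = 65.67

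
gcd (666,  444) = 222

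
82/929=82/929 = 0.09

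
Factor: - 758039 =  - 83^1*9133^1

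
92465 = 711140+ - 618675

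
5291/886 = 5291/886= 5.97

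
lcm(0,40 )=0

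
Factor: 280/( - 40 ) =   -  7 = - 7^1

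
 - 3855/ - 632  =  3855/632 =6.10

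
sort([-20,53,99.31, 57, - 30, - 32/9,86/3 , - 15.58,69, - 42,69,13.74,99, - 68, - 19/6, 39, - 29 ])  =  [ - 68, - 42, - 30, - 29, - 20 ,  -  15.58, - 32/9,  -  19/6,13.74,86/3,39, 53,57,69, 69,  99,99.31 ]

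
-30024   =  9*(  -  3336 )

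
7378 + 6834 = 14212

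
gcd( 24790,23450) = 670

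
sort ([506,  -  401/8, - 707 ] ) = [ - 707, - 401/8, 506]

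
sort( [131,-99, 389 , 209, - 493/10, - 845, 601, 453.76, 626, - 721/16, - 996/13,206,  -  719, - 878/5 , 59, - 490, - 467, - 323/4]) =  [-845, - 719, - 490, - 467, - 878/5, - 99, - 323/4, - 996/13, - 493/10, - 721/16, 59, 131, 206, 209, 389, 453.76,601, 626] 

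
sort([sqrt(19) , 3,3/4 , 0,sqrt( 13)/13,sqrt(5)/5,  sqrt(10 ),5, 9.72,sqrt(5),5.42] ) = [ 0,sqrt( 13)/13,sqrt( 5 ) /5,3/4, sqrt( 5), 3,sqrt (10), sqrt(19), 5 , 5.42, 9.72] 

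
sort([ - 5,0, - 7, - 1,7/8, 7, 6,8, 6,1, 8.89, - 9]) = [ -9, - 7, - 5, - 1, 0, 7/8,1 , 6,6,7,8,8.89]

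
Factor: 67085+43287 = 2^2*41^1*673^1=110372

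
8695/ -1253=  - 8695/1253=- 6.94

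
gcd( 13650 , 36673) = 91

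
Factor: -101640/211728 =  - 385/802 =- 2^( - 1 )*5^1 * 7^1*11^1 * 401^( - 1) 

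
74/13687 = 74/13687 = 0.01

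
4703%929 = 58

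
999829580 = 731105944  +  268723636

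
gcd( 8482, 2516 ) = 2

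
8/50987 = 8/50987 = 0.00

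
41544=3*13848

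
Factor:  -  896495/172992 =  -  2^(-6 )*3^(- 1)*5^1 *199^1 = - 995/192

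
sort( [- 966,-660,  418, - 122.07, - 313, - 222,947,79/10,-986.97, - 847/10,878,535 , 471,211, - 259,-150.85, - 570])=[ - 986.97,-966 , - 660,  -  570, - 313, - 259,-222, - 150.85,-122.07, - 847/10, 79/10  ,  211, 418, 471,535,878,947 ]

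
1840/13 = 141+7/13 = 141.54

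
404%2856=404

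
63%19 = 6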